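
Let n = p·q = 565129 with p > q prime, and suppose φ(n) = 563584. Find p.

φ(n) = (p−1)(q−1) = n − (p+q) + 1, so p + q = 565129 − 563584 + 1 = 1546.
p and q are the roots of t² − 1546t + 565129 = 0.
Discriminant: 1546² − 4·565129 = 2390116 − 2260516 = 129600; √129600 = 360.
q = (1546 − 360)/2 = 593, p = (1546 + 360)/2 = 953.
Check: 593 · 953 = 565129.

953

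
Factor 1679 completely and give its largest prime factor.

1679 = 23 · 73
73 is prime.
So 1679 = 23 · 73; the largest prime factor is 73.

73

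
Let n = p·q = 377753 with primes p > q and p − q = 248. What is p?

751

Since p = q + 248, we have 377753 = q(q + 248), so q² + 248q − 377753 = 0.
Discriminant: 248² + 4·377753 = 61504 + 1511012 = 1572516; √1572516 = 1254.
q = (−248 + 1254)/2 = 503, and p = q + 248 = 751.
Check: 503 · 751 = 377753.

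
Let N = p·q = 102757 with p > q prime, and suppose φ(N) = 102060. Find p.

φ(n) = (p−1)(q−1) = n − (p+q) + 1, so p + q = 102757 − 102060 + 1 = 698.
p and q are the roots of t² − 698t + 102757 = 0.
Discriminant: 698² − 4·102757 = 487204 − 411028 = 76176; √76176 = 276.
q = (698 − 276)/2 = 211, p = (698 + 276)/2 = 487.
Check: 211 · 487 = 102757.

487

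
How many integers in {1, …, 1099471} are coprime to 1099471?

1062048

Factor: 1099471 = 47 · 149 · 157.
φ(1099471) = (47−1) · (149−1) · (157−1) = 46 · 148 · 156 = 1062048.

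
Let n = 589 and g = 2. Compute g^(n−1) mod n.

2^1 ≡ 2 (mod 589)
2^2 ≡ 2^2 = 4 ≡ 4 (mod 589)
2^4 ≡ 4^2 = 16 ≡ 16 (mod 589)
2^8 ≡ 16^2 = 256 ≡ 256 (mod 589)
2^16 ≡ 256^2 = 65536 ≡ 157 (mod 589)
2^32 ≡ 157^2 = 24649 ≡ 500 (mod 589)
2^64 ≡ 500^2 = 250000 ≡ 264 (mod 589)
2^128 ≡ 264^2 = 69696 ≡ 194 (mod 589)
2^256 ≡ 194^2 = 37636 ≡ 529 (mod 589)
2^512 ≡ 529^2 = 279841 ≡ 66 (mod 589)
588 = 512 + 64 + 8 + 4 in binary powers of 2.
So 2^588 ≡ 66 · 264 · 256 · 16 ≡ 163 (mod 589).
Since 163 ≠ 1, base 2 is a Fermat witness: 589 is composite.

163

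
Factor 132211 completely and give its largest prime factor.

97

132211 = 29 · 4559
4559 = 47 · 97
97 is prime.
So 132211 = 29 · 47 · 97; the largest prime factor is 97.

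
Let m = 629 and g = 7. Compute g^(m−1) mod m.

7^1 ≡ 7 (mod 629)
7^2 ≡ 7^2 = 49 ≡ 49 (mod 629)
7^4 ≡ 49^2 = 2401 ≡ 514 (mod 629)
7^8 ≡ 514^2 = 264196 ≡ 16 (mod 629)
7^16 ≡ 16^2 = 256 ≡ 256 (mod 629)
7^32 ≡ 256^2 = 65536 ≡ 120 (mod 629)
7^64 ≡ 120^2 = 14400 ≡ 562 (mod 629)
7^128 ≡ 562^2 = 315844 ≡ 86 (mod 629)
7^256 ≡ 86^2 = 7396 ≡ 477 (mod 629)
7^512 ≡ 477^2 = 227529 ≡ 460 (mod 629)
628 = 512 + 64 + 32 + 16 + 4 in binary powers of 2.
So 7^628 ≡ 460 · 562 · 120 · 256 · 514 ≡ 293 (mod 629).
Since 293 ≠ 1, base 7 is a Fermat witness: 629 is composite.

293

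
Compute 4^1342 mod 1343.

50

4^1 ≡ 4 (mod 1343)
4^2 ≡ 4^2 = 16 ≡ 16 (mod 1343)
4^4 ≡ 16^2 = 256 ≡ 256 (mod 1343)
4^8 ≡ 256^2 = 65536 ≡ 1072 (mod 1343)
4^16 ≡ 1072^2 = 1149184 ≡ 919 (mod 1343)
4^32 ≡ 919^2 = 844561 ≡ 1157 (mod 1343)
4^64 ≡ 1157^2 = 1338649 ≡ 1021 (mod 1343)
4^128 ≡ 1021^2 = 1042441 ≡ 273 (mod 1343)
4^256 ≡ 273^2 = 74529 ≡ 664 (mod 1343)
4^512 ≡ 664^2 = 440896 ≡ 392 (mod 1343)
4^1024 ≡ 392^2 = 153664 ≡ 562 (mod 1343)
1342 = 1024 + 256 + 32 + 16 + 8 + 4 + 2 in binary powers of 2.
So 4^1342 ≡ 562 · 664 · 1157 · 919 · 1072 · 256 · 16 ≡ 50 (mod 1343).
Since 50 ≠ 1, base 4 is a Fermat witness: 1343 is composite.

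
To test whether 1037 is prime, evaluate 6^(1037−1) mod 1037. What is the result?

727

6^1 ≡ 6 (mod 1037)
6^2 ≡ 6^2 = 36 ≡ 36 (mod 1037)
6^4 ≡ 36^2 = 1296 ≡ 259 (mod 1037)
6^8 ≡ 259^2 = 67081 ≡ 713 (mod 1037)
6^16 ≡ 713^2 = 508369 ≡ 239 (mod 1037)
6^32 ≡ 239^2 = 57121 ≡ 86 (mod 1037)
6^64 ≡ 86^2 = 7396 ≡ 137 (mod 1037)
6^128 ≡ 137^2 = 18769 ≡ 103 (mod 1037)
6^256 ≡ 103^2 = 10609 ≡ 239 (mod 1037)
6^512 ≡ 239^2 = 57121 ≡ 86 (mod 1037)
6^1024 ≡ 86^2 = 7396 ≡ 137 (mod 1037)
1036 = 1024 + 8 + 4 in binary powers of 2.
So 6^1036 ≡ 137 · 713 · 259 ≡ 727 (mod 1037).
Since 727 ≠ 1, base 6 is a Fermat witness: 1037 is composite.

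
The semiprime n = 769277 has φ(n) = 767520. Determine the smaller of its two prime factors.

φ(n) = (p−1)(q−1) = n − (p+q) + 1, so p + q = 769277 − 767520 + 1 = 1758.
p and q are the roots of t² − 1758t + 769277 = 0.
Discriminant: 1758² − 4·769277 = 3090564 − 3077108 = 13456; √13456 = 116.
q = (1758 − 116)/2 = 821, p = (1758 + 116)/2 = 937.
Check: 821 · 937 = 769277.

821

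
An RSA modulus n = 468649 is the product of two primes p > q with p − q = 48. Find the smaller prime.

661

Since p = q + 48, we have 468649 = q(q + 48), so q² + 48q − 468649 = 0.
Discriminant: 48² + 4·468649 = 2304 + 1874596 = 1876900; √1876900 = 1370.
q = (−48 + 1370)/2 = 661, and p = q + 48 = 709.
Check: 661 · 709 = 468649.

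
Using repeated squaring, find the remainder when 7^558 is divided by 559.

7^1 ≡ 7 (mod 559)
7^2 ≡ 7^2 = 49 ≡ 49 (mod 559)
7^4 ≡ 49^2 = 2401 ≡ 165 (mod 559)
7^8 ≡ 165^2 = 27225 ≡ 393 (mod 559)
7^16 ≡ 393^2 = 154449 ≡ 165 (mod 559)
7^32 ≡ 165^2 = 27225 ≡ 393 (mod 559)
7^64 ≡ 393^2 = 154449 ≡ 165 (mod 559)
7^128 ≡ 165^2 = 27225 ≡ 393 (mod 559)
7^256 ≡ 393^2 = 154449 ≡ 165 (mod 559)
7^512 ≡ 165^2 = 27225 ≡ 393 (mod 559)
558 = 512 + 32 + 8 + 4 + 2 in binary powers of 2.
So 7^558 ≡ 393 · 393 · 393 · 165 · 49 ≡ 259 (mod 559).
Since 259 ≠ 1, base 7 is a Fermat witness: 559 is composite.

259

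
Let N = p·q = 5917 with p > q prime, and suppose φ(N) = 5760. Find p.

97

φ(n) = (p−1)(q−1) = n − (p+q) + 1, so p + q = 5917 − 5760 + 1 = 158.
p and q are the roots of t² − 158t + 5917 = 0.
Discriminant: 158² − 4·5917 = 24964 − 23668 = 1296; √1296 = 36.
q = (158 − 36)/2 = 61, p = (158 + 36)/2 = 97.
Check: 61 · 97 = 5917.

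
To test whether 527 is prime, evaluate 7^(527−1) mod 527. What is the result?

7^1 ≡ 7 (mod 527)
7^2 ≡ 7^2 = 49 ≡ 49 (mod 527)
7^4 ≡ 49^2 = 2401 ≡ 293 (mod 527)
7^8 ≡ 293^2 = 85849 ≡ 475 (mod 527)
7^16 ≡ 475^2 = 225625 ≡ 69 (mod 527)
7^32 ≡ 69^2 = 4761 ≡ 18 (mod 527)
7^64 ≡ 18^2 = 324 ≡ 324 (mod 527)
7^128 ≡ 324^2 = 104976 ≡ 103 (mod 527)
7^256 ≡ 103^2 = 10609 ≡ 69 (mod 527)
7^512 ≡ 69^2 = 4761 ≡ 18 (mod 527)
526 = 512 + 8 + 4 + 2 in binary powers of 2.
So 7^526 ≡ 18 · 475 · 293 · 49 ≡ 348 (mod 527).
Since 348 ≠ 1, base 7 is a Fermat witness: 527 is composite.

348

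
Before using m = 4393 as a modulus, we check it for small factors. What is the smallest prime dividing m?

23

4393 is odd.
Digit sum 19, not divisible by 3.
Ends in 3: not divisible by 5.
7: 4393 = 7·627 + 4
11: 4393 = 11·399 + 4
13: 4393 = 13·337 + 12
17: 4393 = 17·258 + 7
19: 4393 = 19·231 + 4
23: 4393 = 23·191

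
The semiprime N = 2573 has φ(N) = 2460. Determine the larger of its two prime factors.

φ(n) = (p−1)(q−1) = n − (p+q) + 1, so p + q = 2573 − 2460 + 1 = 114.
p and q are the roots of t² − 114t + 2573 = 0.
Discriminant: 114² − 4·2573 = 12996 − 10292 = 2704; √2704 = 52.
q = (114 − 52)/2 = 31, p = (114 + 52)/2 = 83.
Check: 31 · 83 = 2573.

83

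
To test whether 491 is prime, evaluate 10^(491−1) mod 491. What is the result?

10^1 ≡ 10 (mod 491)
10^2 ≡ 10^2 = 100 ≡ 100 (mod 491)
10^4 ≡ 100^2 = 10000 ≡ 180 (mod 491)
10^8 ≡ 180^2 = 32400 ≡ 485 (mod 491)
10^16 ≡ 485^2 = 235225 ≡ 36 (mod 491)
10^32 ≡ 36^2 = 1296 ≡ 314 (mod 491)
10^64 ≡ 314^2 = 98596 ≡ 396 (mod 491)
10^128 ≡ 396^2 = 156816 ≡ 187 (mod 491)
10^256 ≡ 187^2 = 34969 ≡ 108 (mod 491)
490 = 256 + 128 + 64 + 32 + 8 + 2 in binary powers of 2.
So 10^490 ≡ 108 · 187 · 396 · 314 · 485 · 100 ≡ 1 (mod 491).
Since the result is 1, base 10 gives no evidence that 491 is composite.

1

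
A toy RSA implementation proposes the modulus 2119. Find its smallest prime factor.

2119 is odd.
Digit sum 13, not divisible by 3.
Ends in 9: not divisible by 5.
7: 2119 = 7·302 + 5
11: 2119 = 11·192 + 7
13: 2119 = 13·163

13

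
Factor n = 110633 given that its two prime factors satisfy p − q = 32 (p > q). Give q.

317

Since p = q + 32, we have 110633 = q(q + 32), so q² + 32q − 110633 = 0.
Discriminant: 32² + 4·110633 = 1024 + 442532 = 443556; √443556 = 666.
q = (−32 + 666)/2 = 317, and p = q + 32 = 349.
Check: 317 · 349 = 110633.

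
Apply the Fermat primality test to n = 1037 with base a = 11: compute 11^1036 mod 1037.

11^1 ≡ 11 (mod 1037)
11^2 ≡ 11^2 = 121 ≡ 121 (mod 1037)
11^4 ≡ 121^2 = 14641 ≡ 123 (mod 1037)
11^8 ≡ 123^2 = 15129 ≡ 611 (mod 1037)
11^16 ≡ 611^2 = 373321 ≡ 1 (mod 1037)
11^32 ≡ 1^2 = 1 ≡ 1 (mod 1037)
11^64 ≡ 1^2 = 1 ≡ 1 (mod 1037)
11^128 ≡ 1^2 = 1 ≡ 1 (mod 1037)
11^256 ≡ 1^2 = 1 ≡ 1 (mod 1037)
11^512 ≡ 1^2 = 1 ≡ 1 (mod 1037)
11^1024 ≡ 1^2 = 1 ≡ 1 (mod 1037)
1036 = 1024 + 8 + 4 in binary powers of 2.
So 11^1036 ≡ 1 · 611 · 123 ≡ 489 (mod 1037).
Since 489 ≠ 1, base 11 is a Fermat witness: 1037 is composite.

489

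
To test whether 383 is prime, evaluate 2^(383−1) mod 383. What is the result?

1

2^1 ≡ 2 (mod 383)
2^2 ≡ 2^2 = 4 ≡ 4 (mod 383)
2^4 ≡ 4^2 = 16 ≡ 16 (mod 383)
2^8 ≡ 16^2 = 256 ≡ 256 (mod 383)
2^16 ≡ 256^2 = 65536 ≡ 43 (mod 383)
2^32 ≡ 43^2 = 1849 ≡ 317 (mod 383)
2^64 ≡ 317^2 = 100489 ≡ 143 (mod 383)
2^128 ≡ 143^2 = 20449 ≡ 150 (mod 383)
2^256 ≡ 150^2 = 22500 ≡ 286 (mod 383)
382 = 256 + 64 + 32 + 16 + 8 + 4 + 2 in binary powers of 2.
So 2^382 ≡ 286 · 143 · 317 · 43 · 256 · 16 · 4 ≡ 1 (mod 383).
Since the result is 1, base 2 gives no evidence that 383 is composite.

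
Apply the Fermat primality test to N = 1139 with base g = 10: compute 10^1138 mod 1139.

10^1 ≡ 10 (mod 1139)
10^2 ≡ 10^2 = 100 ≡ 100 (mod 1139)
10^4 ≡ 100^2 = 10000 ≡ 888 (mod 1139)
10^8 ≡ 888^2 = 788544 ≡ 356 (mod 1139)
10^16 ≡ 356^2 = 126736 ≡ 307 (mod 1139)
10^32 ≡ 307^2 = 94249 ≡ 851 (mod 1139)
10^64 ≡ 851^2 = 724201 ≡ 936 (mod 1139)
10^128 ≡ 936^2 = 876096 ≡ 205 (mod 1139)
10^256 ≡ 205^2 = 42025 ≡ 1021 (mod 1139)
10^512 ≡ 1021^2 = 1042441 ≡ 256 (mod 1139)
10^1024 ≡ 256^2 = 65536 ≡ 613 (mod 1139)
1138 = 1024 + 64 + 32 + 16 + 2 in binary powers of 2.
So 10^1138 ≡ 613 · 936 · 851 · 307 · 100 ≡ 508 (mod 1139).
Since 508 ≠ 1, base 10 is a Fermat witness: 1139 is composite.

508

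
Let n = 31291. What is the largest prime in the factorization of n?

31291 = 13 · 2407
2407 = 29 · 83
83 is prime.
So 31291 = 13 · 29 · 83; the largest prime factor is 83.

83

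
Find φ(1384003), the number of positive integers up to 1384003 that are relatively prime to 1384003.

Factor: 1384003 = 71 · 101 · 193.
φ(1384003) = (71−1) · (101−1) · (193−1) = 70 · 100 · 192 = 1344000.

1344000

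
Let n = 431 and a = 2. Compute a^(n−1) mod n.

1

2^1 ≡ 2 (mod 431)
2^2 ≡ 2^2 = 4 ≡ 4 (mod 431)
2^4 ≡ 4^2 = 16 ≡ 16 (mod 431)
2^8 ≡ 16^2 = 256 ≡ 256 (mod 431)
2^16 ≡ 256^2 = 65536 ≡ 24 (mod 431)
2^32 ≡ 24^2 = 576 ≡ 145 (mod 431)
2^64 ≡ 145^2 = 21025 ≡ 337 (mod 431)
2^128 ≡ 337^2 = 113569 ≡ 216 (mod 431)
2^256 ≡ 216^2 = 46656 ≡ 108 (mod 431)
430 = 256 + 128 + 32 + 8 + 4 + 2 in binary powers of 2.
So 2^430 ≡ 108 · 216 · 145 · 256 · 16 · 4 ≡ 1 (mod 431).
Since the result is 1, base 2 gives no evidence that 431 is composite.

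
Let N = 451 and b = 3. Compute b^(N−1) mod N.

419

3^1 ≡ 3 (mod 451)
3^2 ≡ 3^2 = 9 ≡ 9 (mod 451)
3^4 ≡ 9^2 = 81 ≡ 81 (mod 451)
3^8 ≡ 81^2 = 6561 ≡ 247 (mod 451)
3^16 ≡ 247^2 = 61009 ≡ 124 (mod 451)
3^32 ≡ 124^2 = 15376 ≡ 42 (mod 451)
3^64 ≡ 42^2 = 1764 ≡ 411 (mod 451)
3^128 ≡ 411^2 = 168921 ≡ 247 (mod 451)
3^256 ≡ 247^2 = 61009 ≡ 124 (mod 451)
450 = 256 + 128 + 64 + 2 in binary powers of 2.
So 3^450 ≡ 124 · 247 · 411 · 9 ≡ 419 (mod 451).
Since 419 ≠ 1, base 3 is a Fermat witness: 451 is composite.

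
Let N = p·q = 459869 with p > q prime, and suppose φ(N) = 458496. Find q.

577

φ(n) = (p−1)(q−1) = n − (p+q) + 1, so p + q = 459869 − 458496 + 1 = 1374.
p and q are the roots of t² − 1374t + 459869 = 0.
Discriminant: 1374² − 4·459869 = 1887876 − 1839476 = 48400; √48400 = 220.
q = (1374 − 220)/2 = 577, p = (1374 + 220)/2 = 797.
Check: 577 · 797 = 459869.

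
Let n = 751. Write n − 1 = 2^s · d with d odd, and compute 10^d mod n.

751 − 1 = 750 = 2^1 · 375, so d = 375.
10^1 ≡ 10 (mod 751)
10^2 ≡ 10^2 = 100 ≡ 100 (mod 751)
10^4 ≡ 100^2 = 10000 ≡ 237 (mod 751)
10^8 ≡ 237^2 = 56169 ≡ 595 (mod 751)
10^16 ≡ 595^2 = 354025 ≡ 304 (mod 751)
10^32 ≡ 304^2 = 92416 ≡ 43 (mod 751)
10^64 ≡ 43^2 = 1849 ≡ 347 (mod 751)
10^128 ≡ 347^2 = 120409 ≡ 249 (mod 751)
10^256 ≡ 249^2 = 62001 ≡ 419 (mod 751)
375 = 256 + 64 + 32 + 16 + 4 + 2 + 1 in binary powers of 2.
So 10^375 ≡ 419 · 347 · 43 · 304 · 237 · 100 · 10 ≡ 1 (mod 751).
Since 10^d ≡ 1 (mod 751), base 10 does not prove 751 composite.

1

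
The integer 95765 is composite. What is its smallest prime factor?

95765 is odd.
Digit sum 32, not divisible by 3.
Ends in 5: divisible by 5.

5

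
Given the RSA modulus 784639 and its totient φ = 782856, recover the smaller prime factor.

787

φ(n) = (p−1)(q−1) = n − (p+q) + 1, so p + q = 784639 − 782856 + 1 = 1784.
p and q are the roots of t² − 1784t + 784639 = 0.
Discriminant: 1784² − 4·784639 = 3182656 − 3138556 = 44100; √44100 = 210.
q = (1784 − 210)/2 = 787, p = (1784 + 210)/2 = 997.
Check: 787 · 997 = 784639.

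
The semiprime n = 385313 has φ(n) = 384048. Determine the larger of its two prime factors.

757

φ(n) = (p−1)(q−1) = n − (p+q) + 1, so p + q = 385313 − 384048 + 1 = 1266.
p and q are the roots of t² − 1266t + 385313 = 0.
Discriminant: 1266² − 4·385313 = 1602756 − 1541252 = 61504; √61504 = 248.
q = (1266 − 248)/2 = 509, p = (1266 + 248)/2 = 757.
Check: 509 · 757 = 385313.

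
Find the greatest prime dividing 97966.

73

97966 = 2 · 48983
48983 = 11 · 4453
4453 = 61 · 73
73 is prime.
So 97966 = 2 · 11 · 61 · 73; the largest prime factor is 73.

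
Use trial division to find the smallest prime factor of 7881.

7881 is odd.
Digit sum 24, divisible by 3.

3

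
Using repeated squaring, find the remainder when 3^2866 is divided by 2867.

1095

3^1 ≡ 3 (mod 2867)
3^2 ≡ 3^2 = 9 ≡ 9 (mod 2867)
3^4 ≡ 9^2 = 81 ≡ 81 (mod 2867)
3^8 ≡ 81^2 = 6561 ≡ 827 (mod 2867)
3^16 ≡ 827^2 = 683929 ≡ 1583 (mod 2867)
3^32 ≡ 1583^2 = 2505889 ≡ 131 (mod 2867)
3^64 ≡ 131^2 = 17161 ≡ 2826 (mod 2867)
3^128 ≡ 2826^2 = 7986276 ≡ 1681 (mod 2867)
3^256 ≡ 1681^2 = 2825761 ≡ 1766 (mod 2867)
3^512 ≡ 1766^2 = 3118756 ≡ 2327 (mod 2867)
3^1024 ≡ 2327^2 = 5414929 ≡ 2033 (mod 2867)
3^2048 ≡ 2033^2 = 4133089 ≡ 1742 (mod 2867)
2866 = 2048 + 512 + 256 + 32 + 16 + 2 in binary powers of 2.
So 3^2866 ≡ 1742 · 2327 · 1766 · 131 · 1583 · 9 ≡ 1095 (mod 2867).
Since 1095 ≠ 1, base 3 is a Fermat witness: 2867 is composite.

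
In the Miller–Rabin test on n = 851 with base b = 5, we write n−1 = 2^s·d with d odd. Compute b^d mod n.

109

851 − 1 = 850 = 2^1 · 425, so d = 425.
5^1 ≡ 5 (mod 851)
5^2 ≡ 5^2 = 25 ≡ 25 (mod 851)
5^4 ≡ 25^2 = 625 ≡ 625 (mod 851)
5^8 ≡ 625^2 = 390625 ≡ 16 (mod 851)
5^16 ≡ 16^2 = 256 ≡ 256 (mod 851)
5^32 ≡ 256^2 = 65536 ≡ 9 (mod 851)
5^64 ≡ 9^2 = 81 ≡ 81 (mod 851)
5^128 ≡ 81^2 = 6561 ≡ 604 (mod 851)
5^256 ≡ 604^2 = 364816 ≡ 588 (mod 851)
425 = 256 + 128 + 32 + 8 + 1 in binary powers of 2.
So 5^425 ≡ 588 · 604 · 9 · 16 · 5 ≡ 109 (mod 851).
Squaring chain: 109; never reaches −1, so base 5 is a Miller–Rabin witness that 851 is composite.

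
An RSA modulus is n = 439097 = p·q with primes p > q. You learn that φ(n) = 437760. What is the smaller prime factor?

φ(n) = (p−1)(q−1) = n − (p+q) + 1, so p + q = 439097 − 437760 + 1 = 1338.
p and q are the roots of t² − 1338t + 439097 = 0.
Discriminant: 1338² − 4·439097 = 1790244 − 1756388 = 33856; √33856 = 184.
q = (1338 − 184)/2 = 577, p = (1338 + 184)/2 = 761.
Check: 577 · 761 = 439097.

577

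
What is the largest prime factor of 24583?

24583 = 13 · 1891
1891 = 31 · 61
61 is prime.
So 24583 = 13 · 31 · 61; the largest prime factor is 61.

61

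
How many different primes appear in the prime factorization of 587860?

6

587860 = 2^2 · 146965
146965 = 5 · 29393
29393 = 7 · 4199
4199 = 13 · 323
323 = 17 · 19
587860 = 2^2 · 5 · 7 · 13 · 17 · 19, which has 6 distinct prime factors.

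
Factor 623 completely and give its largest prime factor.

89

623 = 7 · 89
89 is prime.
So 623 = 7 · 89; the largest prime factor is 89.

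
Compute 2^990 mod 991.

2^1 ≡ 2 (mod 991)
2^2 ≡ 2^2 = 4 ≡ 4 (mod 991)
2^4 ≡ 4^2 = 16 ≡ 16 (mod 991)
2^8 ≡ 16^2 = 256 ≡ 256 (mod 991)
2^16 ≡ 256^2 = 65536 ≡ 130 (mod 991)
2^32 ≡ 130^2 = 16900 ≡ 53 (mod 991)
2^64 ≡ 53^2 = 2809 ≡ 827 (mod 991)
2^128 ≡ 827^2 = 683929 ≡ 139 (mod 991)
2^256 ≡ 139^2 = 19321 ≡ 492 (mod 991)
2^512 ≡ 492^2 = 242064 ≡ 260 (mod 991)
990 = 512 + 256 + 128 + 64 + 16 + 8 + 4 + 2 in binary powers of 2.
So 2^990 ≡ 260 · 492 · 139 · 827 · 130 · 256 · 16 · 4 ≡ 1 (mod 991).
Since the result is 1, base 2 gives no evidence that 991 is composite.

1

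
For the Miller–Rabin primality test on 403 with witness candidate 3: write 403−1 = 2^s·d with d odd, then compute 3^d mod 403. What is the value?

170

403 − 1 = 402 = 2^1 · 201, so d = 201.
3^1 ≡ 3 (mod 403)
3^2 ≡ 3^2 = 9 ≡ 9 (mod 403)
3^4 ≡ 9^2 = 81 ≡ 81 (mod 403)
3^8 ≡ 81^2 = 6561 ≡ 113 (mod 403)
3^16 ≡ 113^2 = 12769 ≡ 276 (mod 403)
3^32 ≡ 276^2 = 76176 ≡ 9 (mod 403)
3^64 ≡ 9^2 = 81 ≡ 81 (mod 403)
3^128 ≡ 81^2 = 6561 ≡ 113 (mod 403)
201 = 128 + 64 + 8 + 1 in binary powers of 2.
So 3^201 ≡ 113 · 81 · 113 · 3 ≡ 170 (mod 403).
Squaring chain: 170; never reaches −1, so base 3 is a Miller–Rabin witness that 403 is composite.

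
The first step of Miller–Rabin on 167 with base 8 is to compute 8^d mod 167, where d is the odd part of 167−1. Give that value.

1

167 − 1 = 166 = 2^1 · 83, so d = 83.
8^1 ≡ 8 (mod 167)
8^2 ≡ 8^2 = 64 ≡ 64 (mod 167)
8^4 ≡ 64^2 = 4096 ≡ 88 (mod 167)
8^8 ≡ 88^2 = 7744 ≡ 62 (mod 167)
8^16 ≡ 62^2 = 3844 ≡ 3 (mod 167)
8^32 ≡ 3^2 = 9 ≡ 9 (mod 167)
8^64 ≡ 9^2 = 81 ≡ 81 (mod 167)
83 = 64 + 16 + 2 + 1 in binary powers of 2.
So 8^83 ≡ 81 · 3 · 64 · 8 ≡ 1 (mod 167).
Since 8^d ≡ 1 (mod 167), base 8 does not prove 167 composite.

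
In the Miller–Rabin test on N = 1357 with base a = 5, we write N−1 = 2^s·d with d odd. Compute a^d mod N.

1357 − 1 = 1356 = 2^2 · 339, so d = 339.
5^1 ≡ 5 (mod 1357)
5^2 ≡ 5^2 = 25 ≡ 25 (mod 1357)
5^4 ≡ 25^2 = 625 ≡ 625 (mod 1357)
5^8 ≡ 625^2 = 390625 ≡ 1166 (mod 1357)
5^16 ≡ 1166^2 = 1359556 ≡ 1199 (mod 1357)
5^32 ≡ 1199^2 = 1437601 ≡ 538 (mod 1357)
5^64 ≡ 538^2 = 289444 ≡ 403 (mod 1357)
5^128 ≡ 403^2 = 162409 ≡ 926 (mod 1357)
5^256 ≡ 926^2 = 857476 ≡ 1209 (mod 1357)
339 = 256 + 64 + 16 + 2 + 1 in binary powers of 2.
So 5^339 ≡ 1209 · 403 · 1199 · 25 · 5 ≡ 724 (mod 1357).
Squaring chain: 724 → 374; never reaches −1, so base 5 is a Miller–Rabin witness that 1357 is composite.

724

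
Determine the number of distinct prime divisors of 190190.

190190 = 2 · 95095
95095 = 5 · 19019
19019 = 7 · 2717
2717 = 11 · 247
247 = 13 · 19
190190 = 2 · 5 · 7 · 11 · 13 · 19, which has 6 distinct prime factors.

6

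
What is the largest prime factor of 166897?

166897 = 47 · 3551
3551 = 53 · 67
67 is prime.
So 166897 = 47 · 53 · 67; the largest prime factor is 67.

67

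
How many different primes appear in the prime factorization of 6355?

6355 = 5 · 1271
1271 = 31 · 41
6355 = 5 · 31 · 41, which has 3 distinct prime factors.

3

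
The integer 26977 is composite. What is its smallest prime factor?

26977 is odd.
Digit sum 31, not divisible by 3.
Ends in 7: not divisible by 5.
7: 26977 = 7·3853 + 6
11: 26977 = 11·2452 + 5
13: 26977 = 13·2075 + 2
17: 26977 = 17·1586 + 15
19: 26977 = 19·1419 + 16
23: 26977 = 23·1172 + 21
29: 26977 = 29·930 + 7
31: 26977 = 31·870 + 7
37: 26977 = 37·729 + 4
41: 26977 = 41·657 + 40
43: 26977 = 43·627 + 16
47: 26977 = 47·573 + 46
53: 26977 = 53·509

53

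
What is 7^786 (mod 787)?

7^1 ≡ 7 (mod 787)
7^2 ≡ 7^2 = 49 ≡ 49 (mod 787)
7^4 ≡ 49^2 = 2401 ≡ 40 (mod 787)
7^8 ≡ 40^2 = 1600 ≡ 26 (mod 787)
7^16 ≡ 26^2 = 676 ≡ 676 (mod 787)
7^32 ≡ 676^2 = 456976 ≡ 516 (mod 787)
7^64 ≡ 516^2 = 266256 ≡ 250 (mod 787)
7^128 ≡ 250^2 = 62500 ≡ 327 (mod 787)
7^256 ≡ 327^2 = 106929 ≡ 684 (mod 787)
7^512 ≡ 684^2 = 467856 ≡ 378 (mod 787)
786 = 512 + 256 + 16 + 2 in binary powers of 2.
So 7^786 ≡ 378 · 684 · 676 · 49 ≡ 1 (mod 787).
Since the result is 1, base 7 gives no evidence that 787 is composite.

1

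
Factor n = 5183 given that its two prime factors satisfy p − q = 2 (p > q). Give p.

73

Since p = q + 2, we have 5183 = q(q + 2), so q² + 2q − 5183 = 0.
Discriminant: 2² + 4·5183 = 4 + 20732 = 20736; √20736 = 144.
q = (−2 + 144)/2 = 71, and p = q + 2 = 73.
Check: 71 · 73 = 5183.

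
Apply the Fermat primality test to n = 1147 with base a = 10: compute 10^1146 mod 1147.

963

10^1 ≡ 10 (mod 1147)
10^2 ≡ 10^2 = 100 ≡ 100 (mod 1147)
10^4 ≡ 100^2 = 10000 ≡ 824 (mod 1147)
10^8 ≡ 824^2 = 678976 ≡ 1099 (mod 1147)
10^16 ≡ 1099^2 = 1207801 ≡ 10 (mod 1147)
10^32 ≡ 10^2 = 100 ≡ 100 (mod 1147)
10^64 ≡ 100^2 = 10000 ≡ 824 (mod 1147)
10^128 ≡ 824^2 = 678976 ≡ 1099 (mod 1147)
10^256 ≡ 1099^2 = 1207801 ≡ 10 (mod 1147)
10^512 ≡ 10^2 = 100 ≡ 100 (mod 1147)
10^1024 ≡ 100^2 = 10000 ≡ 824 (mod 1147)
1146 = 1024 + 64 + 32 + 16 + 8 + 2 in binary powers of 2.
So 10^1146 ≡ 824 · 824 · 100 · 10 · 1099 · 100 ≡ 963 (mod 1147).
Since 963 ≠ 1, base 10 is a Fermat witness: 1147 is composite.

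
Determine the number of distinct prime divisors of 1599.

3

1599 = 3 · 533
533 = 13 · 41
1599 = 3 · 13 · 41, which has 3 distinct prime factors.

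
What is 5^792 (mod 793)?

5^1 ≡ 5 (mod 793)
5^2 ≡ 5^2 = 25 ≡ 25 (mod 793)
5^4 ≡ 25^2 = 625 ≡ 625 (mod 793)
5^8 ≡ 625^2 = 390625 ≡ 469 (mod 793)
5^16 ≡ 469^2 = 219961 ≡ 300 (mod 793)
5^32 ≡ 300^2 = 90000 ≡ 391 (mod 793)
5^64 ≡ 391^2 = 152881 ≡ 625 (mod 793)
5^128 ≡ 625^2 = 390625 ≡ 469 (mod 793)
5^256 ≡ 469^2 = 219961 ≡ 300 (mod 793)
5^512 ≡ 300^2 = 90000 ≡ 391 (mod 793)
792 = 512 + 256 + 16 + 8 in binary powers of 2.
So 5^792 ≡ 391 · 300 · 300 · 469 ≡ 508 (mod 793).
Since 508 ≠ 1, base 5 is a Fermat witness: 793 is composite.

508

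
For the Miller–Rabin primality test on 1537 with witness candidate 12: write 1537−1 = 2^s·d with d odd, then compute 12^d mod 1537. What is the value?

1537 − 1 = 1536 = 2^9 · 3, so d = 3.
12^1 ≡ 12 (mod 1537)
12^2 ≡ 12^2 = 144 ≡ 144 (mod 1537)
3 = 2 + 1 in binary powers of 2.
So 12^3 ≡ 144 · 12 ≡ 191 (mod 1537).
Squaring chain: 191 → 1130 → 1190 → 523 → 1480 → 175 → 1422 → 929 → 784; never reaches −1, so base 12 is a Miller–Rabin witness that 1537 is composite.

191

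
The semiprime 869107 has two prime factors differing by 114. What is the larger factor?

Since p = q + 114, we have 869107 = q(q + 114), so q² + 114q − 869107 = 0.
Discriminant: 114² + 4·869107 = 12996 + 3476428 = 3489424; √3489424 = 1868.
q = (−114 + 1868)/2 = 877, and p = q + 114 = 991.
Check: 877 · 991 = 869107.

991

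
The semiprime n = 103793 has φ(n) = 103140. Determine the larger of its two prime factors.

383

φ(n) = (p−1)(q−1) = n − (p+q) + 1, so p + q = 103793 − 103140 + 1 = 654.
p and q are the roots of t² − 654t + 103793 = 0.
Discriminant: 654² − 4·103793 = 427716 − 415172 = 12544; √12544 = 112.
q = (654 − 112)/2 = 271, p = (654 + 112)/2 = 383.
Check: 271 · 383 = 103793.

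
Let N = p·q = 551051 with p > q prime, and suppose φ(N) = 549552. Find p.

φ(n) = (p−1)(q−1) = n − (p+q) + 1, so p + q = 551051 − 549552 + 1 = 1500.
p and q are the roots of t² − 1500t + 551051 = 0.
Discriminant: 1500² − 4·551051 = 2250000 − 2204204 = 45796; √45796 = 214.
q = (1500 − 214)/2 = 643, p = (1500 + 214)/2 = 857.
Check: 643 · 857 = 551051.

857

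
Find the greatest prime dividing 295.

59

295 = 5 · 59
59 is prime.
So 295 = 5 · 59; the largest prime factor is 59.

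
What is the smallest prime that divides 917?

7

917 is odd.
Digit sum 17, not divisible by 3.
Ends in 7: not divisible by 5.
7: 917 = 7·131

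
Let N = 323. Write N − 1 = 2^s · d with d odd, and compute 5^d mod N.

323 − 1 = 322 = 2^1 · 161, so d = 161.
5^1 ≡ 5 (mod 323)
5^2 ≡ 5^2 = 25 ≡ 25 (mod 323)
5^4 ≡ 25^2 = 625 ≡ 302 (mod 323)
5^8 ≡ 302^2 = 91204 ≡ 118 (mod 323)
5^16 ≡ 118^2 = 13924 ≡ 35 (mod 323)
5^32 ≡ 35^2 = 1225 ≡ 256 (mod 323)
5^64 ≡ 256^2 = 65536 ≡ 290 (mod 323)
5^128 ≡ 290^2 = 84100 ≡ 120 (mod 323)
161 = 128 + 32 + 1 in binary powers of 2.
So 5^161 ≡ 120 · 256 · 5 ≡ 175 (mod 323).
Squaring chain: 175; never reaches −1, so base 5 is a Miller–Rabin witness that 323 is composite.

175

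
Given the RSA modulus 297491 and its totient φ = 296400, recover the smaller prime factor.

φ(n) = (p−1)(q−1) = n − (p+q) + 1, so p + q = 297491 − 296400 + 1 = 1092.
p and q are the roots of t² − 1092t + 297491 = 0.
Discriminant: 1092² − 4·297491 = 1192464 − 1189964 = 2500; √2500 = 50.
q = (1092 − 50)/2 = 521, p = (1092 + 50)/2 = 571.
Check: 521 · 571 = 297491.

521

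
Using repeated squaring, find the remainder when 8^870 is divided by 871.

8^1 ≡ 8 (mod 871)
8^2 ≡ 8^2 = 64 ≡ 64 (mod 871)
8^4 ≡ 64^2 = 4096 ≡ 612 (mod 871)
8^8 ≡ 612^2 = 374544 ≡ 14 (mod 871)
8^16 ≡ 14^2 = 196 ≡ 196 (mod 871)
8^32 ≡ 196^2 = 38416 ≡ 92 (mod 871)
8^64 ≡ 92^2 = 8464 ≡ 625 (mod 871)
8^128 ≡ 625^2 = 390625 ≡ 417 (mod 871)
8^256 ≡ 417^2 = 173889 ≡ 560 (mod 871)
8^512 ≡ 560^2 = 313600 ≡ 40 (mod 871)
870 = 512 + 256 + 64 + 32 + 4 + 2 in binary powers of 2.
So 8^870 ≡ 40 · 560 · 625 · 92 · 612 · 64 ≡ 662 (mod 871).
Since 662 ≠ 1, base 8 is a Fermat witness: 871 is composite.

662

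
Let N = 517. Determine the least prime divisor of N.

11

517 is odd.
Digit sum 13, not divisible by 3.
Ends in 7: not divisible by 5.
7: 517 = 7·73 + 6
11: 517 = 11·47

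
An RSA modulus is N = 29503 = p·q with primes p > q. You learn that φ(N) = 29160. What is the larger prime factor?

φ(n) = (p−1)(q−1) = n − (p+q) + 1, so p + q = 29503 − 29160 + 1 = 344.
p and q are the roots of t² − 344t + 29503 = 0.
Discriminant: 344² − 4·29503 = 118336 − 118012 = 324; √324 = 18.
q = (344 − 18)/2 = 163, p = (344 + 18)/2 = 181.
Check: 163 · 181 = 29503.

181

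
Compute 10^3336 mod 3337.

2998

10^1 ≡ 10 (mod 3337)
10^2 ≡ 10^2 = 100 ≡ 100 (mod 3337)
10^4 ≡ 100^2 = 10000 ≡ 3326 (mod 3337)
10^8 ≡ 3326^2 = 11062276 ≡ 121 (mod 3337)
10^16 ≡ 121^2 = 14641 ≡ 1293 (mod 3337)
10^32 ≡ 1293^2 = 1671849 ≡ 12 (mod 3337)
10^64 ≡ 12^2 = 144 ≡ 144 (mod 3337)
10^128 ≡ 144^2 = 20736 ≡ 714 (mod 3337)
10^256 ≡ 714^2 = 509796 ≡ 2572 (mod 3337)
10^512 ≡ 2572^2 = 6615184 ≡ 1250 (mod 3337)
10^1024 ≡ 1250^2 = 1562500 ≡ 784 (mod 3337)
10^2048 ≡ 784^2 = 614656 ≡ 648 (mod 3337)
3336 = 2048 + 1024 + 256 + 8 in binary powers of 2.
So 10^3336 ≡ 648 · 784 · 2572 · 121 ≡ 2998 (mod 3337).
Since 2998 ≠ 1, base 10 is a Fermat witness: 3337 is composite.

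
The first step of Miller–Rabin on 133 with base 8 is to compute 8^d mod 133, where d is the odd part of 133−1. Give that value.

113

133 − 1 = 132 = 2^2 · 33, so d = 33.
8^1 ≡ 8 (mod 133)
8^2 ≡ 8^2 = 64 ≡ 64 (mod 133)
8^4 ≡ 64^2 = 4096 ≡ 106 (mod 133)
8^8 ≡ 106^2 = 11236 ≡ 64 (mod 133)
8^16 ≡ 64^2 = 4096 ≡ 106 (mod 133)
8^32 ≡ 106^2 = 11236 ≡ 64 (mod 133)
33 = 32 + 1 in binary powers of 2.
So 8^33 ≡ 64 · 8 ≡ 113 (mod 133).
Squaring chain: 113 → 1; never reaches −1, so base 8 is a Miller–Rabin witness that 133 is composite.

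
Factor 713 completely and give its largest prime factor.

31

713 = 23 · 31
31 is prime.
So 713 = 23 · 31; the largest prime factor is 31.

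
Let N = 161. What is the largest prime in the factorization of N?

23

161 = 7 · 23
23 is prime.
So 161 = 7 · 23; the largest prime factor is 23.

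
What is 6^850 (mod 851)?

147

6^1 ≡ 6 (mod 851)
6^2 ≡ 6^2 = 36 ≡ 36 (mod 851)
6^4 ≡ 36^2 = 1296 ≡ 445 (mod 851)
6^8 ≡ 445^2 = 198025 ≡ 593 (mod 851)
6^16 ≡ 593^2 = 351649 ≡ 186 (mod 851)
6^32 ≡ 186^2 = 34596 ≡ 556 (mod 851)
6^64 ≡ 556^2 = 309136 ≡ 223 (mod 851)
6^128 ≡ 223^2 = 49729 ≡ 371 (mod 851)
6^256 ≡ 371^2 = 137641 ≡ 630 (mod 851)
6^512 ≡ 630^2 = 396900 ≡ 334 (mod 851)
850 = 512 + 256 + 64 + 16 + 2 in binary powers of 2.
So 6^850 ≡ 334 · 630 · 223 · 186 · 36 ≡ 147 (mod 851).
Since 147 ≠ 1, base 6 is a Fermat witness: 851 is composite.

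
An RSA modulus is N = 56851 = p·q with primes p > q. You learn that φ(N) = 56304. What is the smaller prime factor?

139

φ(n) = (p−1)(q−1) = n − (p+q) + 1, so p + q = 56851 − 56304 + 1 = 548.
p and q are the roots of t² − 548t + 56851 = 0.
Discriminant: 548² − 4·56851 = 300304 − 227404 = 72900; √72900 = 270.
q = (548 − 270)/2 = 139, p = (548 + 270)/2 = 409.
Check: 139 · 409 = 56851.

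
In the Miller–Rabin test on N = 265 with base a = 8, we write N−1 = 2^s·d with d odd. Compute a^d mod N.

265 − 1 = 264 = 2^3 · 33, so d = 33.
8^1 ≡ 8 (mod 265)
8^2 ≡ 8^2 = 64 ≡ 64 (mod 265)
8^4 ≡ 64^2 = 4096 ≡ 121 (mod 265)
8^8 ≡ 121^2 = 14641 ≡ 66 (mod 265)
8^16 ≡ 66^2 = 4356 ≡ 116 (mod 265)
8^32 ≡ 116^2 = 13456 ≡ 206 (mod 265)
33 = 32 + 1 in binary powers of 2.
So 8^33 ≡ 206 · 8 ≡ 58 (mod 265).
Squaring chain: 58 → 184 → 201; never reaches −1, so base 8 is a Miller–Rabin witness that 265 is composite.

58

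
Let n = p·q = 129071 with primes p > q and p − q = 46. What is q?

337

Since p = q + 46, we have 129071 = q(q + 46), so q² + 46q − 129071 = 0.
Discriminant: 46² + 4·129071 = 2116 + 516284 = 518400; √518400 = 720.
q = (−46 + 720)/2 = 337, and p = q + 46 = 383.
Check: 337 · 383 = 129071.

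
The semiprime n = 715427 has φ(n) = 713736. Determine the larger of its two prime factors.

φ(n) = (p−1)(q−1) = n − (p+q) + 1, so p + q = 715427 − 713736 + 1 = 1692.
p and q are the roots of t² − 1692t + 715427 = 0.
Discriminant: 1692² − 4·715427 = 2862864 − 2861708 = 1156; √1156 = 34.
q = (1692 − 34)/2 = 829, p = (1692 + 34)/2 = 863.
Check: 829 · 863 = 715427.

863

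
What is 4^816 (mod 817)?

600

4^1 ≡ 4 (mod 817)
4^2 ≡ 4^2 = 16 ≡ 16 (mod 817)
4^4 ≡ 16^2 = 256 ≡ 256 (mod 817)
4^8 ≡ 256^2 = 65536 ≡ 176 (mod 817)
4^16 ≡ 176^2 = 30976 ≡ 747 (mod 817)
4^32 ≡ 747^2 = 558009 ≡ 815 (mod 817)
4^64 ≡ 815^2 = 664225 ≡ 4 (mod 817)
4^128 ≡ 4^2 = 16 ≡ 16 (mod 817)
4^256 ≡ 16^2 = 256 ≡ 256 (mod 817)
4^512 ≡ 256^2 = 65536 ≡ 176 (mod 817)
816 = 512 + 256 + 32 + 16 in binary powers of 2.
So 4^816 ≡ 176 · 256 · 815 · 747 ≡ 600 (mod 817).
Since 600 ≠ 1, base 4 is a Fermat witness: 817 is composite.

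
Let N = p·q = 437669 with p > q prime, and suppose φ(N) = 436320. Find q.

541

φ(n) = (p−1)(q−1) = n − (p+q) + 1, so p + q = 437669 − 436320 + 1 = 1350.
p and q are the roots of t² − 1350t + 437669 = 0.
Discriminant: 1350² − 4·437669 = 1822500 − 1750676 = 71824; √71824 = 268.
q = (1350 − 268)/2 = 541, p = (1350 + 268)/2 = 809.
Check: 541 · 809 = 437669.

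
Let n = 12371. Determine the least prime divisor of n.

12371 is odd.
Digit sum 14, not divisible by 3.
Ends in 1: not divisible by 5.
7: 12371 = 7·1767 + 2
11: 12371 = 11·1124 + 7
13: 12371 = 13·951 + 8
17: 12371 = 17·727 + 12
19: 12371 = 19·651 + 2
23: 12371 = 23·537 + 20
29: 12371 = 29·426 + 17
31: 12371 = 31·399 + 2
37: 12371 = 37·334 + 13
41: 12371 = 41·301 + 30
43: 12371 = 43·287 + 30
47: 12371 = 47·263 + 10
53: 12371 = 53·233 + 22
59: 12371 = 59·209 + 40
61: 12371 = 61·202 + 49
67: 12371 = 67·184 + 43
71: 12371 = 71·174 + 17
73: 12371 = 73·169 + 34
79: 12371 = 79·156 + 47
83: 12371 = 83·149 + 4
89: 12371 = 89·139

89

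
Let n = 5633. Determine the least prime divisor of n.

5633 is odd.
Digit sum 17, not divisible by 3.
Ends in 3: not divisible by 5.
7: 5633 = 7·804 + 5
11: 5633 = 11·512 + 1
13: 5633 = 13·433 + 4
17: 5633 = 17·331 + 6
19: 5633 = 19·296 + 9
23: 5633 = 23·244 + 21
29: 5633 = 29·194 + 7
31: 5633 = 31·181 + 22
37: 5633 = 37·152 + 9
41: 5633 = 41·137 + 16
43: 5633 = 43·131

43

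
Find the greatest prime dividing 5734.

61

5734 = 2 · 2867
2867 = 47 · 61
61 is prime.
So 5734 = 2 · 47 · 61; the largest prime factor is 61.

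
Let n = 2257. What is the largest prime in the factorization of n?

2257 = 37 · 61
61 is prime.
So 2257 = 37 · 61; the largest prime factor is 61.

61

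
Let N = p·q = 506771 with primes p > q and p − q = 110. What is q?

659

Since p = q + 110, we have 506771 = q(q + 110), so q² + 110q − 506771 = 0.
Discriminant: 110² + 4·506771 = 12100 + 2027084 = 2039184; √2039184 = 1428.
q = (−110 + 1428)/2 = 659, and p = q + 110 = 769.
Check: 659 · 769 = 506771.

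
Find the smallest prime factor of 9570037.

43

9570037 is odd.
Digit sum 31, not divisible by 3.
Ends in 7: not divisible by 5.
7: 9570037 = 7·1367148 + 1
11: 9570037 = 11·870003 + 4
13: 9570037 = 13·736156 + 9
17: 9570037 = 17·562943 + 6
19: 9570037 = 19·503686 + 3
23: 9570037 = 23·416088 + 13
29: 9570037 = 29·330001 + 8
31: 9570037 = 31·308710 + 27
37: 9570037 = 37·258649 + 24
41: 9570037 = 41·233415 + 22
43: 9570037 = 43·222559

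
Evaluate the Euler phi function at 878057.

Factor: 878057 = 71 · 83 · 149.
φ(878057) = (71−1) · (83−1) · (149−1) = 70 · 82 · 148 = 849520.

849520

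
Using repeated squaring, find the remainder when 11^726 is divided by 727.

1

11^1 ≡ 11 (mod 727)
11^2 ≡ 11^2 = 121 ≡ 121 (mod 727)
11^4 ≡ 121^2 = 14641 ≡ 101 (mod 727)
11^8 ≡ 101^2 = 10201 ≡ 23 (mod 727)
11^16 ≡ 23^2 = 529 ≡ 529 (mod 727)
11^32 ≡ 529^2 = 279841 ≡ 673 (mod 727)
11^64 ≡ 673^2 = 452929 ≡ 8 (mod 727)
11^128 ≡ 8^2 = 64 ≡ 64 (mod 727)
11^256 ≡ 64^2 = 4096 ≡ 461 (mod 727)
11^512 ≡ 461^2 = 212521 ≡ 237 (mod 727)
726 = 512 + 128 + 64 + 16 + 4 + 2 in binary powers of 2.
So 11^726 ≡ 237 · 64 · 8 · 529 · 101 · 121 ≡ 1 (mod 727).
Since the result is 1, base 11 gives no evidence that 727 is composite.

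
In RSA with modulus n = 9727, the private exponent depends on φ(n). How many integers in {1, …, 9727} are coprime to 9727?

Factor: 9727 = 71 · 137.
φ(9727) = (71−1) · (137−1) = 70 · 136 = 9520.

9520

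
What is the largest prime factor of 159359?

159359 = 37 · 4307
4307 = 59 · 73
73 is prime.
So 159359 = 37 · 59 · 73; the largest prime factor is 73.

73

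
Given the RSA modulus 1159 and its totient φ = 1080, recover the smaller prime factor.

19

φ(n) = (p−1)(q−1) = n − (p+q) + 1, so p + q = 1159 − 1080 + 1 = 80.
p and q are the roots of t² − 80t + 1159 = 0.
Discriminant: 80² − 4·1159 = 6400 − 4636 = 1764; √1764 = 42.
q = (80 − 42)/2 = 19, p = (80 + 42)/2 = 61.
Check: 19 · 61 = 1159.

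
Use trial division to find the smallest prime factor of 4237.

4237 is odd.
Digit sum 16, not divisible by 3.
Ends in 7: not divisible by 5.
7: 4237 = 7·605 + 2
11: 4237 = 11·385 + 2
13: 4237 = 13·325 + 12
17: 4237 = 17·249 + 4
19: 4237 = 19·223

19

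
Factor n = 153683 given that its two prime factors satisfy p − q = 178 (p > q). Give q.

313

Since p = q + 178, we have 153683 = q(q + 178), so q² + 178q − 153683 = 0.
Discriminant: 178² + 4·153683 = 31684 + 614732 = 646416; √646416 = 804.
q = (−178 + 804)/2 = 313, and p = q + 178 = 491.
Check: 313 · 491 = 153683.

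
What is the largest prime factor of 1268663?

1268663 = 11 · 115333
115333 = 29 · 3977
3977 = 41 · 97
97 is prime.
So 1268663 = 11 · 29 · 41 · 97; the largest prime factor is 97.

97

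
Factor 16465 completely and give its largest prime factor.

16465 = 5 · 3293
3293 = 37 · 89
89 is prime.
So 16465 = 5 · 37 · 89; the largest prime factor is 89.

89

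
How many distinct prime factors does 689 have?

689 = 13 · 53
689 = 13 · 53, which has 2 distinct prime factors.

2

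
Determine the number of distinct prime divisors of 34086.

34086 = 2 · 17043
17043 = 3 · 5681
5681 = 13 · 437
437 = 19 · 23
34086 = 2 · 3 · 13 · 19 · 23, which has 5 distinct prime factors.

5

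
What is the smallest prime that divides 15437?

43

15437 is odd.
Digit sum 20, not divisible by 3.
Ends in 7: not divisible by 5.
7: 15437 = 7·2205 + 2
11: 15437 = 11·1403 + 4
13: 15437 = 13·1187 + 6
17: 15437 = 17·908 + 1
19: 15437 = 19·812 + 9
23: 15437 = 23·671 + 4
29: 15437 = 29·532 + 9
31: 15437 = 31·497 + 30
37: 15437 = 37·417 + 8
41: 15437 = 41·376 + 21
43: 15437 = 43·359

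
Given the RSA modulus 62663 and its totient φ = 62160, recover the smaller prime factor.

223

φ(n) = (p−1)(q−1) = n − (p+q) + 1, so p + q = 62663 − 62160 + 1 = 504.
p and q are the roots of t² − 504t + 62663 = 0.
Discriminant: 504² − 4·62663 = 254016 − 250652 = 3364; √3364 = 58.
q = (504 − 58)/2 = 223, p = (504 + 58)/2 = 281.
Check: 223 · 281 = 62663.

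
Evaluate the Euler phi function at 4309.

Factor: 4309 = 31 · 139.
φ(4309) = (31−1) · (139−1) = 30 · 138 = 4140.

4140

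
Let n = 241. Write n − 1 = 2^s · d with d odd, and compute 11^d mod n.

130

241 − 1 = 240 = 2^4 · 15, so d = 15.
11^1 ≡ 11 (mod 241)
11^2 ≡ 11^2 = 121 ≡ 121 (mod 241)
11^4 ≡ 121^2 = 14641 ≡ 181 (mod 241)
11^8 ≡ 181^2 = 32761 ≡ 226 (mod 241)
15 = 8 + 4 + 2 + 1 in binary powers of 2.
So 11^15 ≡ 226 · 181 · 121 · 11 ≡ 130 (mod 241).
Squaring chain: 130 → 30 → 177 → 240; reaches −1, so base 11 does not prove 241 composite.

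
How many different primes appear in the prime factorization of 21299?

21299 = 19^2 · 59
21299 = 19^2 · 59, which has 2 distinct prime factors.

2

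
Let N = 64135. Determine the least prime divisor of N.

5

64135 is odd.
Digit sum 19, not divisible by 3.
Ends in 5: divisible by 5.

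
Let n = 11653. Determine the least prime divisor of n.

11653 is odd.
Digit sum 16, not divisible by 3.
Ends in 3: not divisible by 5.
7: 11653 = 7·1664 + 5
11: 11653 = 11·1059 + 4
13: 11653 = 13·896 + 5
17: 11653 = 17·685 + 8
19: 11653 = 19·613 + 6
23: 11653 = 23·506 + 15
29: 11653 = 29·401 + 24
31: 11653 = 31·375 + 28
37: 11653 = 37·314 + 35
41: 11653 = 41·284 + 9
43: 11653 = 43·271

43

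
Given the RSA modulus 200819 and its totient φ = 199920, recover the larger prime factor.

491

φ(n) = (p−1)(q−1) = n − (p+q) + 1, so p + q = 200819 − 199920 + 1 = 900.
p and q are the roots of t² − 900t + 200819 = 0.
Discriminant: 900² − 4·200819 = 810000 − 803276 = 6724; √6724 = 82.
q = (900 − 82)/2 = 409, p = (900 + 82)/2 = 491.
Check: 409 · 491 = 200819.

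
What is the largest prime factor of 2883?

31

2883 = 3 · 961
961 = 31 · 31
31 = 31 · 1
So 2883 = 3 · 31^2; the largest prime factor is 31.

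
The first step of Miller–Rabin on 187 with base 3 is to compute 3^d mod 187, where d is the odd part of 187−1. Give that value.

187 − 1 = 186 = 2^1 · 93, so d = 93.
3^1 ≡ 3 (mod 187)
3^2 ≡ 3^2 = 9 ≡ 9 (mod 187)
3^4 ≡ 9^2 = 81 ≡ 81 (mod 187)
3^8 ≡ 81^2 = 6561 ≡ 16 (mod 187)
3^16 ≡ 16^2 = 256 ≡ 69 (mod 187)
3^32 ≡ 69^2 = 4761 ≡ 86 (mod 187)
3^64 ≡ 86^2 = 7396 ≡ 103 (mod 187)
93 = 64 + 16 + 8 + 4 + 1 in binary powers of 2.
So 3^93 ≡ 103 · 69 · 16 · 81 · 3 ≡ 148 (mod 187).
Squaring chain: 148; never reaches −1, so base 3 is a Miller–Rabin witness that 187 is composite.

148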